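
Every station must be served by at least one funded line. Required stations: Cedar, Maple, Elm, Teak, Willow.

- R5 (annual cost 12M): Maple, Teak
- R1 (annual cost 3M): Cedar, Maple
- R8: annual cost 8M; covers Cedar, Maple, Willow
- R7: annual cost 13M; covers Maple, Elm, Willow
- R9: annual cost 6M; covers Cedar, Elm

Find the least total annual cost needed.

The greedy cost-per-new-station heuristic would pick R1, R9, R8, and R5 for 29, but a cheaper cover exists.
Choose R5, R8, and R9: together they cover Cedar, Maple, Elm, Teak, Willow — every station.
Total annual cost: 12 + 8 + 6 = 26.
No cover costs less than 26.

26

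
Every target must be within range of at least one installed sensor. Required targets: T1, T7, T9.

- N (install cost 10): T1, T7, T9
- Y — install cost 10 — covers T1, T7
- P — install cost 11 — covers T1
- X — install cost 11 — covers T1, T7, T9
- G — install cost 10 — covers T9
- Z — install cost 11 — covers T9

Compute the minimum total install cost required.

N alone covers T1, T7, T9 — every target.
Total install cost: 10.

10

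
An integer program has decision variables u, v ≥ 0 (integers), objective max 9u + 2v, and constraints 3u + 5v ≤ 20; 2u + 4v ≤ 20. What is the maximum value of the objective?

The continuous relaxation peaks at (6.67, 0) with value 60.00; rounding to a feasible lattice point costs some objective.
(u,v)=(6,0): 3·6+5·0=18≤20, 2·6+4·0=12≤20, objective 54.
(u,v)=(5,1): 3·5+5·1=20≤20, 2·5+4·1=14≤20, objective 47.
(u,v)=(5,0): 3·5+5·0=15≤20, 2·5+4·0=10≤20, objective 45.
The best lattice point is (6,0), giving 54.

54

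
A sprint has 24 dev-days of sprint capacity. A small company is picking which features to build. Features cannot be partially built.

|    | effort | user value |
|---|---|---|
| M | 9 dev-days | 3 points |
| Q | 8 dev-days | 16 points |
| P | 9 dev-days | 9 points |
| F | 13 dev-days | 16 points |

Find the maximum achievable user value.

Q + F: effort 8 + 13 = 21 ≤ 24, user value 16 + 16 = 32.
Q + P: effort 8 + 9 = 17 ≤ 24, user value 16 + 9 = 25.
P + F: effort 9 + 13 = 22 ≤ 24, user value 9 + 16 = 25.
Best is Q and F with total user value 32.

32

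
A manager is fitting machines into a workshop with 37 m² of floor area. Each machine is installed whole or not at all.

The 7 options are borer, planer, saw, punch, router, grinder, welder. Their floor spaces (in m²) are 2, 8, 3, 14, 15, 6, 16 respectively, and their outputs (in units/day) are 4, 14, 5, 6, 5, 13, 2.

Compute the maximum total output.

42

borer + planer + saw + punch + grinder: floor space 2 + 8 + 3 + 14 + 6 = 33 ≤ 37, output 4 + 14 + 5 + 6 + 13 = 42.
borer + planer + saw + router + grinder: floor space 2 + 8 + 3 + 15 + 6 = 34 ≤ 37, output 4 + 14 + 5 + 5 + 13 = 41.
Best is borer, planer, saw, punch, and grinder with total output 42.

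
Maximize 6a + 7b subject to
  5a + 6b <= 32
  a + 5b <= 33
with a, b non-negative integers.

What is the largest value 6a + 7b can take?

The continuous relaxation peaks at (6.4, 0) with value 38.40; rounding to a feasible lattice point costs some objective.
(a,b)=(4,2) is feasible, giving 38.
(a,b)=(5,1) is feasible, giving 37.
(a,b)=(6,0) is feasible, giving 36.
The best lattice point is (4,2), giving 38.

38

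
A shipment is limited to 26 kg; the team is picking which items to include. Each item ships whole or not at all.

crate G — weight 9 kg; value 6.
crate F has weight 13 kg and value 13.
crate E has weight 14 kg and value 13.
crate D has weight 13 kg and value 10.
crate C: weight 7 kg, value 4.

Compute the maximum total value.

23

Treat it as a binary knapsack problem.
Allowing fractional choices, the relaxed optimum would be about 25.1, but items are indivisible.
crate G + crate E: weight 9 + 14 = 23 ≤ 26, value 6 + 13 = 19.
crate F + crate D: weight 13 + 13 = 26 ≤ 26, value 13 + 10 = 23.
crate G + crate F: weight 9 + 13 = 22 ≤ 26, value 6 + 13 = 19.
Best is crate F and crate D with total value 23.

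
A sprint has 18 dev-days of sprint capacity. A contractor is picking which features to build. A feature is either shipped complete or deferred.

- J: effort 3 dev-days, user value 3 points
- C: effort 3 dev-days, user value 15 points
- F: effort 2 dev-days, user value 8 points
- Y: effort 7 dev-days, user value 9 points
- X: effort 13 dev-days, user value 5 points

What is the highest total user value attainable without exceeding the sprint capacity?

35

Allowing fractional choices, the relaxed optimum would be about 36.2, but features are indivisible.
C + F + X: effort 3 + 2 + 13 = 18 ≤ 18, user value 15 + 8 + 5 = 28.
J + C + F + Y: effort 3 + 3 + 2 + 7 = 15 ≤ 18, user value 3 + 15 + 8 + 9 = 35.
C + F + Y: effort 3 + 2 + 7 = 12 ≤ 18, user value 15 + 8 + 9 = 32.
Best is J, C, F, and Y with total user value 35.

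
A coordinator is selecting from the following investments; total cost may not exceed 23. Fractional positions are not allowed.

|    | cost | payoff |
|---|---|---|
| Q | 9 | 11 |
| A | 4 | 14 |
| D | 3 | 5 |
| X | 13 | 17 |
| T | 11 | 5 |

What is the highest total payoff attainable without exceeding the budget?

36

This is a 0-1 knapsack instance.
Allowing fractional choices, the relaxed optimum would be about 39.7, but investments are indivisible.
A + D + X: cost 4 + 3 + 13 = 20 ≤ 23, payoff 14 + 5 + 17 = 36.
A + X: cost 4 + 13 = 17 ≤ 23, payoff 14 + 17 = 31.
Best is A, D, and X with total payoff 36.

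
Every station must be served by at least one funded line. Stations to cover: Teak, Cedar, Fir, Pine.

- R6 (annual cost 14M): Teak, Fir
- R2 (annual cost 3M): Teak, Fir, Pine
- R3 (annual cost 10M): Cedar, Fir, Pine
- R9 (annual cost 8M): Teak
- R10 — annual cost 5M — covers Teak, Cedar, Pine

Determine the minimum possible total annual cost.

8

Choose R2 and R10: together they cover Teak, Cedar, Fir, Pine — every station.
Total annual cost: 3 + 5 = 8.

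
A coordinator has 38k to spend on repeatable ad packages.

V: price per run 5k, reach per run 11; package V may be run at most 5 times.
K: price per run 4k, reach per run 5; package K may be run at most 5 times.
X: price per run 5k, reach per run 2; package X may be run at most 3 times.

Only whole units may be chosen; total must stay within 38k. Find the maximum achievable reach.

This is a bounded integer knapsack.
Take 5×V and 3×K: price 37 ≤ 38, reach 5·11 + 3·5 = 70.
V has the best ratio (11/5) and is taken to its limit of 5; remaining capacity is filled optimally with the others.

70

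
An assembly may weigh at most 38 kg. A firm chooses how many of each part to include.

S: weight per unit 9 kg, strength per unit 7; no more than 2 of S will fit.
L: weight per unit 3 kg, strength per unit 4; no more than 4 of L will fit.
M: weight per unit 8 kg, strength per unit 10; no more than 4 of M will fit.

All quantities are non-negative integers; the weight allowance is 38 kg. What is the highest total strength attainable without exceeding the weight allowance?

48

This is a bounded integer knapsack.
L has the best ratio (4/3); taking only L gives at most 4×4 = 16 (stopped by the supply cap of 4).
Mixing does better — 2×L and 4×M: weight 38 ≤ 38, strength 2·4 + 4·10 = 48.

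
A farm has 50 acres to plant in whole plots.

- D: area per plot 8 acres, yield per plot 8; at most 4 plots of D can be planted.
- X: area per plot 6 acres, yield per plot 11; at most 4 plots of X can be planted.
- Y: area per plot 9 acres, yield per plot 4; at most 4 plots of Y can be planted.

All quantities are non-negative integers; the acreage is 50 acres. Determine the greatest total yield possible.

4×D and 3×X: area 50 ≤ 50, yield 4·8 + 3·11 = 65.
3×D and 4×X: area 48 ≤ 50, yield 3·8 + 4·11 = 68.
Best is 68.

68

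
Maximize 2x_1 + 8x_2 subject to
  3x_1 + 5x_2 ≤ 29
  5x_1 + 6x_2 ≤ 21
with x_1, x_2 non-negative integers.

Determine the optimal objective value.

24

(x_1,x_2)=(0,3): 3·0+5·3=15≤29, 5·0+6·3=18≤21, objective 24.
(x_1,x_2)=(1,2): 3·1+5·2=13≤29, 5·1+6·2=17≤21, objective 18.
(x_1,x_2)=(0,2): 3·0+5·2=10≤29, 5·0+6·2=12≤21, objective 16.
The best lattice point is (0,3), giving 24.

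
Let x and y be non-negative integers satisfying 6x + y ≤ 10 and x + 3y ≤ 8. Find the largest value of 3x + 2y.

7

The continuous relaxation peaks at (1.29, 2.24) with value 8.35; rounding to a feasible lattice point costs some objective.
(x,y)=(1,2): 6·1+1·2=8≤10, 1·1+3·2=7≤8, objective 7.
(x,y)=(1,1): 6·1+1·1=7≤10, 1·1+3·1=4≤8, objective 5.
(x,y)=(0,2): 6·0+1·2=2≤10, 1·0+3·2=6≤8, objective 4.
The best lattice point is (1,2), giving 7.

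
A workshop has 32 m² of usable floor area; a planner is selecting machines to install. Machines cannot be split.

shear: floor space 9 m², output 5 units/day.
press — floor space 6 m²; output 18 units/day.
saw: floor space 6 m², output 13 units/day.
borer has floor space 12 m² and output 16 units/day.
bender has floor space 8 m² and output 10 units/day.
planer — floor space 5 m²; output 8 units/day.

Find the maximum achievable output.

Allowing fractional choices, the relaxed optimum would be about 58.8, but machines are indivisible.
press + saw + borer + bender: floor space 6 + 6 + 12 + 8 = 32 ≤ 32, output 18 + 13 + 16 + 10 = 57.
press + saw + borer + planer: floor space 6 + 6 + 12 + 5 = 29 ≤ 32, output 18 + 13 + 16 + 8 = 55.
Best is press, saw, borer, and bender with total output 57.

57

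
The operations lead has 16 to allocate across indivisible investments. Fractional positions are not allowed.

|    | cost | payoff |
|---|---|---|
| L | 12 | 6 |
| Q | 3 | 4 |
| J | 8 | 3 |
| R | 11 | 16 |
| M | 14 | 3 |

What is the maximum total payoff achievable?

20

This is an integer program with binary decision variables.
Allowing fractional choices, the relaxed optimum would be about 21.0, but investments are indivisible.
Q + R: cost 3 + 11 = 14 ≤ 16, payoff 4 + 16 = 20.
R: cost 11 ≤ 16, payoff 16.
Best is Q and R with total payoff 20.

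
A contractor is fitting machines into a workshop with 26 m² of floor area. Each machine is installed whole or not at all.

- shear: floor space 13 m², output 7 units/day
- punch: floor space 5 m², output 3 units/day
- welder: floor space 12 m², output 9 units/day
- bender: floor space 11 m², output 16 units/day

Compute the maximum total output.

25

Take welder and bender: floor space 12 + 11 = 23 ≤ 26, output 9 + 16 = 25.
No other feasible combination does better.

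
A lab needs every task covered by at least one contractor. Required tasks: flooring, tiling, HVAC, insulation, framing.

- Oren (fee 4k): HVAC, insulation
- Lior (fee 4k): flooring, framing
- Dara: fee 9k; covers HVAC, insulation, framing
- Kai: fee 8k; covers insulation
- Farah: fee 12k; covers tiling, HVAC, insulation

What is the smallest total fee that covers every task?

16

Choose Lior and Farah: together they cover flooring, tiling, HVAC, insulation, framing — every task.
Total fee: 4 + 12 = 16.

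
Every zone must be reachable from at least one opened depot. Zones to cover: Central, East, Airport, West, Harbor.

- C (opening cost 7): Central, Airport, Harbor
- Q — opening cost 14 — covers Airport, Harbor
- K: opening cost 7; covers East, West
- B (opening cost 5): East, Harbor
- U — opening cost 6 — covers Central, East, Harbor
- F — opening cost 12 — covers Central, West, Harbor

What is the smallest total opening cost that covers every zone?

This is an integer covering problem.
The greedy cost-per-new-zone heuristic would pick U, C, and K for 20, but a cheaper cover exists.
Choose C and K: together they cover Central, East, Airport, West, Harbor — every zone.
Total opening cost: 7 + 7 = 14.
No cover costs less than 14.

14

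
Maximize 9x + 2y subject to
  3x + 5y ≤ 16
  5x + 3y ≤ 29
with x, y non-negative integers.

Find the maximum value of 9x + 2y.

45

The continuous relaxation peaks at (5.33, 0) with value 48.00; rounding to a feasible lattice point costs some objective.
(x,y)=(5,0): 3·5+5·0=15≤16, 5·5+3·0=25≤29, objective 45.
(x,y)=(4,0): 3·4+5·0=12≤16, 5·4+3·0=20≤29, objective 36.
No feasible integer point exceeds 45.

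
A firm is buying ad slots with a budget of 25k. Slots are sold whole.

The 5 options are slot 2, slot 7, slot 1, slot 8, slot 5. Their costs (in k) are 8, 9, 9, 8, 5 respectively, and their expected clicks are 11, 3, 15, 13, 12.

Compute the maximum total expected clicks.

Allowing fractional choices, the relaxed optimum would be about 44.1, but ad slots are indivisible.
slot 1 + slot 8 + slot 5: cost 9 + 8 + 5 = 22 ≤ 25, expected clicks 15 + 13 + 12 = 40.
slot 2 + slot 1 + slot 8: cost 8 + 9 + 8 = 25 ≤ 25, expected clicks 11 + 15 + 13 = 39.
Best is slot 1, slot 8, and slot 5 with total expected clicks 40.

40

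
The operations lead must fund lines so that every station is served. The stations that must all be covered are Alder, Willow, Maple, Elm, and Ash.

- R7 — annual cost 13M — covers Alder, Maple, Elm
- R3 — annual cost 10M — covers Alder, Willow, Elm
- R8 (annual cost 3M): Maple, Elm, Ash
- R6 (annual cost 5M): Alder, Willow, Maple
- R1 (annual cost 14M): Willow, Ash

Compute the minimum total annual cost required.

Choose R8 and R6: together they cover Alder, Willow, Maple, Elm, Ash — every station.
Total annual cost: 3 + 5 = 8.

8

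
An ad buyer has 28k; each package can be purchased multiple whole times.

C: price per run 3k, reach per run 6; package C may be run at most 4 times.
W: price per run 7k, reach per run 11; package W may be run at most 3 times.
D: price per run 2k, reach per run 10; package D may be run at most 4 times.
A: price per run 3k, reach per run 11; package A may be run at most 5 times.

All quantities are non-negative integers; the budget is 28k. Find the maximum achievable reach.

1×C, 4×D, and 5×A: price 26 ≤ 28, reach 1·6 + 4·10 + 5·11 = 101.
2×C, 3×D, and 5×A: price 27 ≤ 28, reach 2·6 + 3·10 + 5·11 = 97.
Best is 101.

101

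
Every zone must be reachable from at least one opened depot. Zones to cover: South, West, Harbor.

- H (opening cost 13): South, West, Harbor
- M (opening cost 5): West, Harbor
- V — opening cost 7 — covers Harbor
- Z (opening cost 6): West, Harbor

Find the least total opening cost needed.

13

The greedy cost-per-new-zone heuristic would pick M and H for 18, but a cheaper cover exists.
H alone covers South, West, Harbor — every zone.
Total opening cost: 13.
No cover costs less than 13.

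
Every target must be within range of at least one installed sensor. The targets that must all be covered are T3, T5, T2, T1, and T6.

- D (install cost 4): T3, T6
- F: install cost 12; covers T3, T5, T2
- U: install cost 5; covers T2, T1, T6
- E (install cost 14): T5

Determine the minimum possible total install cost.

This is an integer covering problem.
The greedy cost-per-new-target heuristic would pick U, D, and F for 21, but a cheaper cover exists.
Choose F and U: together they cover T3, T5, T2, T1, T6 — every target.
Total install cost: 12 + 5 = 17.
No cover costs less than 17.

17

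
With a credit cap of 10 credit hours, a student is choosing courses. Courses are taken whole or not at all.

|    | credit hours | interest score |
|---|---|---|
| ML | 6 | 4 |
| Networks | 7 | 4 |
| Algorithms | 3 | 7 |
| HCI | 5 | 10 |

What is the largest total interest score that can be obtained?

17

Allowing fractional choices, the relaxed optimum would be about 18.3, but courses are indivisible.
Networks + Algorithms: credit hours 7 + 3 = 10 ≤ 10, interest score 4 + 7 = 11.
Algorithms + HCI: credit hours 3 + 5 = 8 ≤ 10, interest score 7 + 10 = 17.
ML + Algorithms: credit hours 6 + 3 = 9 ≤ 10, interest score 4 + 7 = 11.
Best is Algorithms and HCI with total interest score 17.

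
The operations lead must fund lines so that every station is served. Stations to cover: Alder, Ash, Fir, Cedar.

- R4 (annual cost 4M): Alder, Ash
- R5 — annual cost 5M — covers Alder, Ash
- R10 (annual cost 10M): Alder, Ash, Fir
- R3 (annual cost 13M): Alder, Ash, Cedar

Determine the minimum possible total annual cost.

Choose R10 and R3: together they cover Alder, Ash, Fir, Cedar — every station.
Total annual cost: 10 + 13 = 23.

23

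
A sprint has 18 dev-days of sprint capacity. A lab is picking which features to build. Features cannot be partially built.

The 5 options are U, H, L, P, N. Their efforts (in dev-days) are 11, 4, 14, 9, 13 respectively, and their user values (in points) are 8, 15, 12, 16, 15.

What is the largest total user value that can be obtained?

H + N: effort 4 + 13 = 17 ≤ 18, user value 15 + 15 = 30.
H + P: effort 4 + 9 = 13 ≤ 18, user value 15 + 16 = 31.
H + L: effort 4 + 14 = 18 ≤ 18, user value 15 + 12 = 27.
Best is H and P with total user value 31.

31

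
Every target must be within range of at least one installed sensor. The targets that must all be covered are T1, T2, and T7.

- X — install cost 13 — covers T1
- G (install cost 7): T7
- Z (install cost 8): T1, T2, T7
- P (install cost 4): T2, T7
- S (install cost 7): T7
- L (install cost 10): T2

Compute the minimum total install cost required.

The greedy cost-per-new-target heuristic would pick P and Z for 12, but a cheaper cover exists.
Z alone covers T1, T2, T7 — every target.
Total install cost: 8.
No cover costs less than 8.

8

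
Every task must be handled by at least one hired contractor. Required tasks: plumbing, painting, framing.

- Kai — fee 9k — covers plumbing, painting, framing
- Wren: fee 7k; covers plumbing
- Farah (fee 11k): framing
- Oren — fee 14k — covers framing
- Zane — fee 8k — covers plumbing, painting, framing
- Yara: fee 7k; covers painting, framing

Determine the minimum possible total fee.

This is a weighted set-cover instance.
Zane alone covers plumbing, painting, framing — every task.
Total fee: 8.
No cover costs less than 8.

8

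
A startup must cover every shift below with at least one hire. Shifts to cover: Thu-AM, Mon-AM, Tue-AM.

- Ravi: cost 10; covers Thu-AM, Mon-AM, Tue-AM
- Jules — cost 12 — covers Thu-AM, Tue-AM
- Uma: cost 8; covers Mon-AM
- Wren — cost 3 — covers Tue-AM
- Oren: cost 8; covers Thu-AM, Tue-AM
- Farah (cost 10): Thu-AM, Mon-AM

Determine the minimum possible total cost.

10

The greedy cost-per-new-shift heuristic would pick Wren and Ravi for 13, but a cheaper cover exists.
Ravi alone covers Thu-AM, Mon-AM, Tue-AM — every shift.
Total cost: 10.
No cover costs less than 10.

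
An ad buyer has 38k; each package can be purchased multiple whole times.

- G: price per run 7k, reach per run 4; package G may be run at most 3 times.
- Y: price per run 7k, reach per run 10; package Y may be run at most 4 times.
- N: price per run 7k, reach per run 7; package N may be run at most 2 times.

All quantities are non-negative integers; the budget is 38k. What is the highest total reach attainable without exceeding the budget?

47

Y has the best ratio (10/7); taking only Y gives at most 4×10 = 40 (stopped by the supply cap of 4).
Mixing does better — 4×Y and 1×N: price 35 ≤ 38, reach 4·10 + 1·7 = 47.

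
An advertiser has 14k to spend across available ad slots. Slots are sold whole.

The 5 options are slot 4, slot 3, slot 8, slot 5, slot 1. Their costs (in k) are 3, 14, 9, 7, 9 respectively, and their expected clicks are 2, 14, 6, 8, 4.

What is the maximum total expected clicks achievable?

This is an integer program with binary decision variables.
Allowing fractional choices, the relaxed optimum would be about 15.0, but ad slots are indivisible.
slot 3: cost 14 ≤ 14, expected clicks 14.
slot 4 + slot 5: cost 3 + 7 = 10 ≤ 14, expected clicks 2 + 8 = 10.
Best is slot 3 with total expected clicks 14.

14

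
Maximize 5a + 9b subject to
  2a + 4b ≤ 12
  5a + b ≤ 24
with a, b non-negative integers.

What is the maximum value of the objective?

29

(a,b)=(4,1): 2·4+4·1=12≤12, 5·4+1·1=21≤24, objective 29.
(a,b)=(3,1): 2·3+4·1=10≤12, 5·3+1·1=16≤24, objective 24.
(a,b)=(4,0): 2·4+4·0=8≤12, 5·4+1·0=20≤24, objective 20.
Maximum is 29 at (a,b)=(4,1).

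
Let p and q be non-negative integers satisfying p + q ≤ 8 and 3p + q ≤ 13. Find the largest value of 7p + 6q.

Relaxing integrality, the LP optimum is 50.50 at (p,q) = (2.5, 5.5), which is not an integer point.
(p,q)=(2,6): 1·2+1·6=8≤8, 3·2+1·6=12≤13, objective 50.
(p,q)=(1,7): 1·1+1·7=8≤8, 3·1+1·7=10≤13, objective 49.
(p,q)=(3,4): 1·3+1·4=7≤8, 3·3+1·4=13≤13, objective 45.
Maximum is 50 at (p,q)=(2,6).

50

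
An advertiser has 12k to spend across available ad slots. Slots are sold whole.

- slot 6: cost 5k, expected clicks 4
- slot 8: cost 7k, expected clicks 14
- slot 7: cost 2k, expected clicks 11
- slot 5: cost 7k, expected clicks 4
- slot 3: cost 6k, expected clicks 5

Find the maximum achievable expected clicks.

25

Allowing fractional choices, the relaxed optimum would be about 27.5, but ad slots are indivisible.
slot 6 + slot 8: cost 5 + 7 = 12 ≤ 12, expected clicks 4 + 14 = 18.
slot 8 + slot 7: cost 7 + 2 = 9 ≤ 12, expected clicks 14 + 11 = 25.
slot 7 + slot 3: cost 2 + 6 = 8 ≤ 12, expected clicks 11 + 5 = 16.
Best is slot 8 and slot 7 with total expected clicks 25.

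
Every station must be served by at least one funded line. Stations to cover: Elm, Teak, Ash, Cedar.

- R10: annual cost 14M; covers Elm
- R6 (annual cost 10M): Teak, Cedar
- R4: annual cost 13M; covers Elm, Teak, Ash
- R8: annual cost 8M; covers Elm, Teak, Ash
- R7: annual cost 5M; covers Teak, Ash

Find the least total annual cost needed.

The greedy cost-per-new-station heuristic would pick R7, R8, and R6 for 23, but a cheaper cover exists.
Choose R6 and R8: together they cover Elm, Teak, Ash, Cedar — every station.
Total annual cost: 10 + 8 = 18.
No cover costs less than 18.

18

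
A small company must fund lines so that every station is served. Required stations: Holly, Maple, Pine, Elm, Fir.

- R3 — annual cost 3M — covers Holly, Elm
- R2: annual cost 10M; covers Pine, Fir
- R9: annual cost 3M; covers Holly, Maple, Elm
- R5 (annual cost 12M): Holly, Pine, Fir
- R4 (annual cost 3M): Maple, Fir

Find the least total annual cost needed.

Choose R2 and R9: together they cover Holly, Maple, Pine, Elm, Fir — every station.
Total annual cost: 10 + 3 = 13.

13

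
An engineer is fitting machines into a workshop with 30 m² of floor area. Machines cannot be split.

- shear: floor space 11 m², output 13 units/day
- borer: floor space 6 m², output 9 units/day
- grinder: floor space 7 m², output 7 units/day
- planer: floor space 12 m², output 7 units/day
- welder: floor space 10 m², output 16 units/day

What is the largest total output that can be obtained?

Take shear, borer, and welder: floor space 11 + 6 + 10 = 27 ≤ 30, output 13 + 9 + 16 = 38.
No other feasible combination does better.

38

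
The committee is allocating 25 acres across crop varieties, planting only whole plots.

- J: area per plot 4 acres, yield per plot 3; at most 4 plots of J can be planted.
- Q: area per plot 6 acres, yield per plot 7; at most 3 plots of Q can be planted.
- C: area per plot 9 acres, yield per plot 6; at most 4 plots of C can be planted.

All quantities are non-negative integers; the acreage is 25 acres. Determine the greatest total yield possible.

Q has the best ratio (7/6); taking only Q gives at most 3×7 = 21 (stopped by the supply cap of 3).
Mixing does better — 1×J and 3×Q: area 22 ≤ 25, yield 1·3 + 3·7 = 24.

24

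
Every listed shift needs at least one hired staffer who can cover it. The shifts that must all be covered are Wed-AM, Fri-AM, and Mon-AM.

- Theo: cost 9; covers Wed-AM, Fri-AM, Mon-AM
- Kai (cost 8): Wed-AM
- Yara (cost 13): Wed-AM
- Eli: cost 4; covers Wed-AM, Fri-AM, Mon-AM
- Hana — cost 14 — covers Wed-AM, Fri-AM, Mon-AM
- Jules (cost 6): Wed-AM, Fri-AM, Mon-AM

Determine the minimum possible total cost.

4

Eli alone covers Wed-AM, Fri-AM, Mon-AM — every shift.
Total cost: 4.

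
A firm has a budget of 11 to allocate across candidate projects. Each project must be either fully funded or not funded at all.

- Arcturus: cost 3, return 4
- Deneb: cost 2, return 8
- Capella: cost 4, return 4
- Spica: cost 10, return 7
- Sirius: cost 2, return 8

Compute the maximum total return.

This is an integer program with binary decision variables.
Arcturus + Deneb + Sirius: cost 3 + 2 + 2 = 7 ≤ 11, return 4 + 8 + 8 = 20.
Arcturus + Deneb + Capella + Sirius: cost 3 + 2 + 4 + 2 = 11 ≤ 11, return 4 + 8 + 4 + 8 = 24.
Deneb + Capella + Sirius: cost 2 + 4 + 2 = 8 ≤ 11, return 8 + 4 + 8 = 20.
Best is Arcturus, Deneb, Capella, and Sirius with total return 24.

24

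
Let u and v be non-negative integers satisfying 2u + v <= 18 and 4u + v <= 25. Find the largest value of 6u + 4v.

72

(u,v)=(0,18) is feasible, giving 72.
(u,v)=(0,17) is feasible, giving 68.
Maximum is 72 at (u,v)=(0,18).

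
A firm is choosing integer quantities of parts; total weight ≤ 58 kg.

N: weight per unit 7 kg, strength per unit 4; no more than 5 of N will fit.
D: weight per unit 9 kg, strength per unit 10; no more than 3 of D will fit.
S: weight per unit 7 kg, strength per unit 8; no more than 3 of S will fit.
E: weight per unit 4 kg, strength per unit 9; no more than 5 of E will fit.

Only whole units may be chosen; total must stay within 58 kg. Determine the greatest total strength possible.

This is a bounded integer knapsack.
E has the best ratio (9/4); taking only E gives at most 5×9 = 45 (stopped by the supply cap of 5).
Mixing does better — 3×D, 1×S, and 5×E: weight 54 ≤ 58, strength 3·10 + 1·8 + 5·9 = 83.

83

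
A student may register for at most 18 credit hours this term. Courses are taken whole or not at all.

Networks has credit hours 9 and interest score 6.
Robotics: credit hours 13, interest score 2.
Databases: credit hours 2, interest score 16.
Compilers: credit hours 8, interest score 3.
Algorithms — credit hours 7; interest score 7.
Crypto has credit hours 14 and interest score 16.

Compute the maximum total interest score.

Databases + Crypto: credit hours 2 + 14 = 16 ≤ 18, interest score 16 + 16 = 32.
Databases + Compilers + Algorithms: credit hours 2 + 8 + 7 = 17 ≤ 18, interest score 16 + 3 + 7 = 26.
Networks + Databases + Algorithms: credit hours 9 + 2 + 7 = 18 ≤ 18, interest score 6 + 16 + 7 = 29.
Best is Databases and Crypto with total interest score 32.

32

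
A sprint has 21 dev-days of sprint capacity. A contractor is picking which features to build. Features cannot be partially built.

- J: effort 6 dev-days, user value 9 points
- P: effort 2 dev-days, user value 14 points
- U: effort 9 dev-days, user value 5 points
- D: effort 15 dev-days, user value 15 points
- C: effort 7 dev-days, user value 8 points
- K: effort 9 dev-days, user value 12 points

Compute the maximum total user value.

This is a 0-1 knapsack instance.
J + P + K: effort 6 + 2 + 9 = 17 ≤ 21, user value 9 + 14 + 12 = 35.
P + C + K: effort 2 + 7 + 9 = 18 ≤ 21, user value 14 + 8 + 12 = 34.
Best is J, P, and K with total user value 35.

35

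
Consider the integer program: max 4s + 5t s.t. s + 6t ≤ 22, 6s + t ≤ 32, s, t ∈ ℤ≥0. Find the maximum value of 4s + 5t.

31

Relaxing integrality, the LP optimum is 33.71 at (s,t) = (4.86, 2.86), which is not an integer point.
(s,t)=(4,3): 1·4+6·3=22≤22, 6·4+1·3=27≤32, objective 31.
(s,t)=(5,2): 1·5+6·2=17≤22, 6·5+1·2=32≤32, objective 30.
(s,t)=(3,3): 1·3+6·3=21≤22, 6·3+1·3=21≤32, objective 27.
(s,t)=(4,2): 1·4+6·2=16≤22, 6·4+1·2=26≤32, objective 26.
No feasible integer point exceeds 31.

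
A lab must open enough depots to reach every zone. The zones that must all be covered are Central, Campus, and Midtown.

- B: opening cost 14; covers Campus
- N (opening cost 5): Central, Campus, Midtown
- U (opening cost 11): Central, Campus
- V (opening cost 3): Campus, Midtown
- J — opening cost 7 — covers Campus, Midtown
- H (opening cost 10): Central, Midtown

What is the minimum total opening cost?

N alone covers Central, Campus, Midtown — every zone.
Total opening cost: 5.

5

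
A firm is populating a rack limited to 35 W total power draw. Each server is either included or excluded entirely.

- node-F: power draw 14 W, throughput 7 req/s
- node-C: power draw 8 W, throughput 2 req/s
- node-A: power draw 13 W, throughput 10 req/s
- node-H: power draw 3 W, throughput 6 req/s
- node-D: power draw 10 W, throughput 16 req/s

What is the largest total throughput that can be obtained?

Allowing fractional choices, the relaxed optimum would be about 36.5, but servers are indivisible.
node-A + node-H + node-D: power draw 13 + 3 + 10 = 26 ≤ 35, throughput 10 + 6 + 16 = 32.
node-F + node-C + node-H + node-D: power draw 14 + 8 + 3 + 10 = 35 ≤ 35, throughput 7 + 2 + 6 + 16 = 31.
node-C + node-A + node-H + node-D: power draw 8 + 13 + 3 + 10 = 34 ≤ 35, throughput 2 + 10 + 6 + 16 = 34.
Best is node-C, node-A, node-H, and node-D with total throughput 34.

34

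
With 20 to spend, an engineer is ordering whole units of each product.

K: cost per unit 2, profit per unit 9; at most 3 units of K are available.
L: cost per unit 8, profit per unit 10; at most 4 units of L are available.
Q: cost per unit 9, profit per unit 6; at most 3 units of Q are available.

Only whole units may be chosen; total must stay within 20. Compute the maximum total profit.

38

K has the best ratio (9/2); taking only K gives at most 3×9 = 27 (stopped by the supply cap of 3).
Mixing does better — 2×K and 2×L: cost 20 ≤ 20, profit 2·9 + 2·10 = 38.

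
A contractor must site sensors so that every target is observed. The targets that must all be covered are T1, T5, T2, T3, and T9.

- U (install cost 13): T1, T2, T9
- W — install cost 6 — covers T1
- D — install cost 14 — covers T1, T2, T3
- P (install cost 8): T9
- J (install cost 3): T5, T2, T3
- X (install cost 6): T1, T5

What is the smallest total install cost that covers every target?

This is a weighted set-cover instance.
The greedy cost-per-new-target heuristic would pick J, W, and P for 17, but a cheaper cover exists.
Choose U and J: together they cover T1, T5, T2, T3, T9 — every target.
Total install cost: 13 + 3 = 16.
No cover costs less than 16.

16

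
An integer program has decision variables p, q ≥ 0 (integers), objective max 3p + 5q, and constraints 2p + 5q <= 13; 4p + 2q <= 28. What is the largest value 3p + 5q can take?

18

(p,q)=(6,0) is feasible, giving 18.
(p,q)=(5,0) is feasible, giving 15.
Maximum is 18 at (p,q)=(6,0).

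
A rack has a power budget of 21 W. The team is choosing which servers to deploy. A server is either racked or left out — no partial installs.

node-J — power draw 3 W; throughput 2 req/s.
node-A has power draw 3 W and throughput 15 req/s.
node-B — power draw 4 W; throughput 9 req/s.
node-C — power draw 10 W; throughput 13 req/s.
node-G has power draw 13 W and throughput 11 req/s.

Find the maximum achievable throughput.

39

Allowing fractional choices, the relaxed optimum would be about 40.4, but servers are indivisible.
node-J + node-A + node-B + node-C: power draw 3 + 3 + 4 + 10 = 20 ≤ 21, throughput 2 + 15 + 9 + 13 = 39.
node-A + node-B + node-C: power draw 3 + 4 + 10 = 17 ≤ 21, throughput 15 + 9 + 13 = 37.
Best is node-J, node-A, node-B, and node-C with total throughput 39.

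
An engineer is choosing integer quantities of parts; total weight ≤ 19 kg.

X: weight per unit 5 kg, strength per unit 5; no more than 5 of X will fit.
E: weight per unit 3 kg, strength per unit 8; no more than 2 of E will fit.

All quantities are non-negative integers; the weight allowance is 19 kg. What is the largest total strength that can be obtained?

26

3×X and 1×E: weight 18 ≤ 19, strength 3·5 + 1·8 = 23.
2×X and 2×E: weight 16 ≤ 19, strength 2·5 + 2·8 = 26.
Best is 26.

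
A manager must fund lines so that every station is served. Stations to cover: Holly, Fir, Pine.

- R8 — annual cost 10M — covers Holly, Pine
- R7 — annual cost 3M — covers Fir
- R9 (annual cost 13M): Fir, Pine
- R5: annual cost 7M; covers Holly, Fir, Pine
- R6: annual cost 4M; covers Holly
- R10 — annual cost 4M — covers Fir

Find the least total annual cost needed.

R5 alone covers Holly, Fir, Pine — every station.
Total annual cost: 7.

7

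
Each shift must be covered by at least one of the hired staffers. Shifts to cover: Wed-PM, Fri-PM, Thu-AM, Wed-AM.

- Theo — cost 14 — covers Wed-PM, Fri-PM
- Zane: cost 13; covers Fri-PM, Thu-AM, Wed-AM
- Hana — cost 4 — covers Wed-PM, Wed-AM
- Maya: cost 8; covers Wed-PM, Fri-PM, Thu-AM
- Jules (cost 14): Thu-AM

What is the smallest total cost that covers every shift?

12

This is an integer covering problem.
Choose Hana and Maya: together they cover Wed-PM, Fri-PM, Thu-AM, Wed-AM — every shift.
Total cost: 4 + 8 = 12.
No cover costs less than 12.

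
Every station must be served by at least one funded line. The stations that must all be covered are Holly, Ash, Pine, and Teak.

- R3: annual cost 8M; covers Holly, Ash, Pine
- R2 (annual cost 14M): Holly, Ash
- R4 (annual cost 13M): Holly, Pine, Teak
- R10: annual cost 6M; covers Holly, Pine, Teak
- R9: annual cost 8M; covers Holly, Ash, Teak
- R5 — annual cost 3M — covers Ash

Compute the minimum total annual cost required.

9

Choose R10 and R5: together they cover Holly, Ash, Pine, Teak — every station.
Total annual cost: 6 + 3 = 9.
No cover costs less than 9.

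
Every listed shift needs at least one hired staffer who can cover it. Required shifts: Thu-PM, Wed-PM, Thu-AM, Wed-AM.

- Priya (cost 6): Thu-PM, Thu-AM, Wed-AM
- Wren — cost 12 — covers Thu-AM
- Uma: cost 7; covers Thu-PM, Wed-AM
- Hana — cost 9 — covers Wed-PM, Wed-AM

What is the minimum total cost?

15

This is an integer covering problem.
Choose Priya and Hana: together they cover Thu-PM, Wed-PM, Thu-AM, Wed-AM — every shift.
Total cost: 6 + 9 = 15.
No cover costs less than 15.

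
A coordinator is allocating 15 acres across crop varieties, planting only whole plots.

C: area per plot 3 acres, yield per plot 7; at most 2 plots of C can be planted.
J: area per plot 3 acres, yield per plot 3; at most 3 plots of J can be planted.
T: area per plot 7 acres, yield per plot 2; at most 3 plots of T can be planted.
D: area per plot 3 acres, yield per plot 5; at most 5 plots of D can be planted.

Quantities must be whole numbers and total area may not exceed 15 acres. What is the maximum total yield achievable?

2×C and 3×D: area 15 ≤ 15, yield 2·7 + 3·5 = 29.
1×C and 4×D: area 15 ≤ 15, yield 1·7 + 4·5 = 27.
Best is 29.

29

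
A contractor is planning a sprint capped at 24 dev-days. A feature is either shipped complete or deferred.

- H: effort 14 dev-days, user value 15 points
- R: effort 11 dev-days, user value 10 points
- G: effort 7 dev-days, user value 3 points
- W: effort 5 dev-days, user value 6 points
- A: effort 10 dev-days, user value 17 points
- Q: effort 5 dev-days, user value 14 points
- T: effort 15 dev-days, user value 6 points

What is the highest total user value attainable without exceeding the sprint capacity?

Take W, A, and Q: effort 5 + 10 + 5 = 20 ≤ 24, user value 6 + 17 + 14 = 37.
No other feasible combination does better.

37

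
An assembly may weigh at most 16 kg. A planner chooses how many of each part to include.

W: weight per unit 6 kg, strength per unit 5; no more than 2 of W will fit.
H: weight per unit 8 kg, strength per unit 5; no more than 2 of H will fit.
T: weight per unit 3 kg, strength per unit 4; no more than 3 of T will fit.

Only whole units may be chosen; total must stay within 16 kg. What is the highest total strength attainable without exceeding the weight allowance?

17

T has the best ratio (4/3); taking only T gives at most 3×4 = 12 (stopped by the supply cap of 3).
Mixing does better — 1×W and 3×T: weight 15 ≤ 16, strength 1·5 + 3·4 = 17.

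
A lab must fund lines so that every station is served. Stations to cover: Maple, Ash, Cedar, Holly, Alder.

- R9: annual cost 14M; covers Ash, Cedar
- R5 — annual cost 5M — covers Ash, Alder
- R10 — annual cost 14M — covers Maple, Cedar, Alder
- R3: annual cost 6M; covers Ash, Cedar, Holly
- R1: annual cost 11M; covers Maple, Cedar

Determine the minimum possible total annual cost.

20

This is a weighted set-cover instance.
The greedy cost-per-new-station heuristic would pick R3, R5, and R1 for 22, but a cheaper cover exists.
Choose R10 and R3: together they cover Maple, Ash, Cedar, Holly, Alder — every station.
Total annual cost: 14 + 6 = 20.
No cover costs less than 20.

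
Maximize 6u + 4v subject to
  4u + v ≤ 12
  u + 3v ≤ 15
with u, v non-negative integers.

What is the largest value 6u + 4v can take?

(u,v)=(2,4): 4·2+1·4=12≤12, 1·2+3·4=14≤15, objective 28.
(u,v)=(2,3): 4·2+1·3=11≤12, 1·2+3·3=11≤15, objective 24.
(u,v)=(1,4): 4·1+1·4=8≤12, 1·1+3·4=13≤15, objective 22.
(u,v)=(0,5): 4·0+1·5=5≤12, 1·0+3·5=15≤15, objective 20.
Maximum is 28 at (u,v)=(2,4).

28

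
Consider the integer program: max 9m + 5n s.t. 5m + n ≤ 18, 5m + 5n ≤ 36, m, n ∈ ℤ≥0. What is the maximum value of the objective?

43

The continuous relaxation peaks at (2.7, 4.5) with value 46.80; rounding to a feasible lattice point costs some objective.
(m,n)=(2,5): 5·2+1·5=15≤18, 5·2+5·5=35≤36, objective 43.
(m,n)=(3,3): 5·3+1·3=18≤18, 5·3+5·3=30≤36, objective 42.
(m,n)=(1,6): 5·1+1·6=11≤18, 5·1+5·6=35≤36, objective 39.
The best lattice point is (2,5), giving 43.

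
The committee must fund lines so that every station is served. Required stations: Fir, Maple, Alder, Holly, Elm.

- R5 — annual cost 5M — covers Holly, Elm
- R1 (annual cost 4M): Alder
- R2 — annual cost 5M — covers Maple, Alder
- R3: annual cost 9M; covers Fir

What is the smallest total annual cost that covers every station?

19

This is an integer covering problem.
Choose R5, R2, and R3: together they cover Fir, Maple, Alder, Holly, Elm — every station.
Total annual cost: 5 + 5 + 9 = 19.
No cover costs less than 19.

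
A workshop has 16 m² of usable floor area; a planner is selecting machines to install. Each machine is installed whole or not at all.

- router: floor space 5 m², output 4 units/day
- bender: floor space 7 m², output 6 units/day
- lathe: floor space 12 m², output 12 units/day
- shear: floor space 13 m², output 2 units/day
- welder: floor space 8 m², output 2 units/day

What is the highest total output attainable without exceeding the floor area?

Take lathe: floor space 12 ≤ 16, output 12.
No other feasible combination does better.

12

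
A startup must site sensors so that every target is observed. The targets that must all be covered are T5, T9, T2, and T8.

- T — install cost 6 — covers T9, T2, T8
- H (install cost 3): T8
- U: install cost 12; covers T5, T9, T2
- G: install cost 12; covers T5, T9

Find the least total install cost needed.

The greedy cost-per-new-target heuristic would pick T and U for 18, but a cheaper cover exists.
Choose H and U: together they cover T5, T9, T2, T8 — every target.
Total install cost: 3 + 12 = 15.
No cover costs less than 15.

15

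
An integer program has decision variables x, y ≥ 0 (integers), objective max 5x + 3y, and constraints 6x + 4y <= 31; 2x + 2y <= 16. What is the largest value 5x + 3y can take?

25

Relaxing integrality, the LP optimum is 25.83 at (x,y) = (5.17, 0), which is not an integer point.
(x,y)=(5,0): 6·5+4·0=30≤31, 2·5+2·0=10≤16, objective 25.
(x,y)=(4,1): 6·4+4·1=28≤31, 2·4+2·1=10≤16, objective 23.
Maximum is 25 at (x,y)=(5,0).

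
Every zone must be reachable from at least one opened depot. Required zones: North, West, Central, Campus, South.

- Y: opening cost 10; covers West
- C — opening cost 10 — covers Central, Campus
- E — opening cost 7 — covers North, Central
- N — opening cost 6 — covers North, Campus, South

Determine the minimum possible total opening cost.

23

Choose Y, E, and N: together they cover North, West, Central, Campus, South — every zone.
Total opening cost: 10 + 7 + 6 = 23.
No cover costs less than 23.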